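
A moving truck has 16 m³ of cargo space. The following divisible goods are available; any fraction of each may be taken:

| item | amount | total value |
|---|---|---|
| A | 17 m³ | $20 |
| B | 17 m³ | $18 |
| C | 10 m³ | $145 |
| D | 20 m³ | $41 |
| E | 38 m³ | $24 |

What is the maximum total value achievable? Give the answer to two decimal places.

Take in order of value per unit:
- C (145/10 per unit): all 10 → value 145, running total 145.00
- D (41/20 per unit): 6 of 20 → value 6×41/20 = 12.3000, running total 157.30
Total 157.30.

157.30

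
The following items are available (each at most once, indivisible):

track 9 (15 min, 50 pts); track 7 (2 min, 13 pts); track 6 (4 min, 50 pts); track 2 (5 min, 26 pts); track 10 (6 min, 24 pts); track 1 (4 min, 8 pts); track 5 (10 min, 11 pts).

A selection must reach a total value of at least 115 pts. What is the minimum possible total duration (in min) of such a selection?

Subsets with value ≥ 115, sorted by total duration:
- track 7+track 6+track 2+track 10+track 1: duration 21, value 121
- track 9+track 6+track 2: duration 24, value 126
- track 9+track 6+track 10: duration 25, value 124
Minimum duration: 21 min.

21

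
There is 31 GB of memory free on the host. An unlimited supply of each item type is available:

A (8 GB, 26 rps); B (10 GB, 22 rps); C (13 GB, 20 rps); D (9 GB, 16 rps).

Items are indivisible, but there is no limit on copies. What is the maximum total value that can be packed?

Best value-per-unit is A at 26/8, and filling with it alone uses memory 3×8=24. No mix of the others beats 3×26 = 78.

78 rps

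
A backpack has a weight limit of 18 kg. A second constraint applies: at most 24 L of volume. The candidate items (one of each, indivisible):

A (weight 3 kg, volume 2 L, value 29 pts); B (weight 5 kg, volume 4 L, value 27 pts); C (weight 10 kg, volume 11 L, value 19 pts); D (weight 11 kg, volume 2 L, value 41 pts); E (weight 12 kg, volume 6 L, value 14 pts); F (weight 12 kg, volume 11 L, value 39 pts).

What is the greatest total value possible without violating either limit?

75 pts

Feasible sets respecting both limits:
- A+B+C: weight 18, volume 17, value 75
- A+D: weight 14, volume 4, value 70
- B+D: weight 16, volume 6, value 68
- A+F: weight 15, volume 13, value 68
Best: 75 pts.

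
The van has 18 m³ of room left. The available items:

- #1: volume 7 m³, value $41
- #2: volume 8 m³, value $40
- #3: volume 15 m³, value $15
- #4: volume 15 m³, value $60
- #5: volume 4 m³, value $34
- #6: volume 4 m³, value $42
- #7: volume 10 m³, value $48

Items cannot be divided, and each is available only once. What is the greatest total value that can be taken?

$124

Check high-value combinations within 18 m³:
- #5+#6+#7: volume 4+4+10=18, value 34+42+48=124
- #1+#5+#6: volume 7+4+4=15, value 41+34+42=117
- #2+#5+#6: volume 8+4+4=16, value 40+34+42=116
- #6+#7: volume 4+10=14, value 42+48=90
Best: $124.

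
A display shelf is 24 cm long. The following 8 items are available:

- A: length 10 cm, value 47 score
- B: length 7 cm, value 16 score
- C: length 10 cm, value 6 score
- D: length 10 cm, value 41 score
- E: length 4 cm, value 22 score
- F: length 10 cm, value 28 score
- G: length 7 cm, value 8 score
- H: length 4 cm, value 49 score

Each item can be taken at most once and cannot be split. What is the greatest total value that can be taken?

137 score

Check high-value combinations within 24 cm:
- A+D+H: length 10+10+4=24, value 47+41+49=137
- A+F+H: length 10+10+4=24, value 47+28+49=124
- A+E+H: length 10+4+4=18, value 47+22+49=118
Best: 137 score.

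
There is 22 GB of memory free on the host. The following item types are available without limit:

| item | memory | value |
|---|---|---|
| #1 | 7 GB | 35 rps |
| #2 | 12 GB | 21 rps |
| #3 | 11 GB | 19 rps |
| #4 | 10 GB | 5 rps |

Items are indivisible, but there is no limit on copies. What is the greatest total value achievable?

Best value-per-unit is #1 at 35/7, and filling with it alone uses memory 3×7=21. No mix of the others beats 3×35 = 105.

105 rps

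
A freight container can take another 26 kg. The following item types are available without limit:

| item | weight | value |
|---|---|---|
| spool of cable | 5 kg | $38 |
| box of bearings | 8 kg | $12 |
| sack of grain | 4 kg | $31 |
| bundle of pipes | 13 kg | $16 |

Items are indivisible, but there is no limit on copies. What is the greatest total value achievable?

$200

Best value-per-unit is sack of grain at 31/4; filling with it alone gives 6×31 = 186.
Optimal mix: 2×spool of cable + 4×sack of grain → weight 26, value 200.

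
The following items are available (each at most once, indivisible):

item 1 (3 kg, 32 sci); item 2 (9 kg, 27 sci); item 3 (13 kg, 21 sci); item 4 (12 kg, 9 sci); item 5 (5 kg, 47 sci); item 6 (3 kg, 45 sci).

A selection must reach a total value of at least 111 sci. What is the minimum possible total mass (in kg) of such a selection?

Subsets with value ≥ 111, sorted by total mass:
- item 1+item 5+item 6: mass 11, value 124
- item 2+item 5+item 6: mass 17, value 119
- item 1+item 2+item 5+item 6: mass 20, value 151
- item 3+item 5+item 6: mass 21, value 113
Minimum mass: 11 kg.

11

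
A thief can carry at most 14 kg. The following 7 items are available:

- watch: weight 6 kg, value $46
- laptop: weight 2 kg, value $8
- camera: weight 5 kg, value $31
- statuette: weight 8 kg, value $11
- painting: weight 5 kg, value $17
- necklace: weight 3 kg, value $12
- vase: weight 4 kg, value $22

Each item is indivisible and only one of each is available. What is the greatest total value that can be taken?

$89

Check high-value combinations within 14 kg:
- watch+camera+necklace: weight 6+5+3=14, value 46+31+12=89
- watch+laptop+camera: weight 6+2+5=13, value 46+8+31=85
- watch+necklace+vase: weight 6+3+4=13, value 46+12+22=80
- watch+camera: weight 6+5=11, value 46+31=77
- watch+laptop+vase: weight 6+2+4=12, value 46+8+22=76
Best: $89.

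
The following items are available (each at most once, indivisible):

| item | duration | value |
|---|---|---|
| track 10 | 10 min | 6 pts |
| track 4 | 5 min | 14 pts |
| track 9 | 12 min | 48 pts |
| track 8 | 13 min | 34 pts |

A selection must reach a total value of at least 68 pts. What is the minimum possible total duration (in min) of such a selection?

25

Subsets with value ≥ 68, sorted by total duration:
- track 9+track 8: duration 25, value 82
- track 10+track 4+track 9: duration 27, value 68
- track 4+track 9+track 8: duration 30, value 96
Minimum duration: 25 min.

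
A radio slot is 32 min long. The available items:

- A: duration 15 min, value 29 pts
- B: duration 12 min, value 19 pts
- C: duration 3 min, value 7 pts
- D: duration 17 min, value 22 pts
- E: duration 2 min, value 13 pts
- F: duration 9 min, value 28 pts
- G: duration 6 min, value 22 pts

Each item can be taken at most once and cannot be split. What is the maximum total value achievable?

92 pts

Check high-value combinations within 32 min:
- A+E+F+G: duration 15+2+9+6=32, value 29+13+28+22=92
- B+C+E+F+G: duration 12+3+2+9+6=32, value 19+7+13+28+22=89
- B+E+F+G: duration 12+2+9+6=29, value 19+13+28+22=82
- A+F+G: duration 15+9+6=30, value 29+28+22=79
- A+C+E+F: duration 15+3+2+9=29, value 29+7+13+28=77
Best: 92 pts.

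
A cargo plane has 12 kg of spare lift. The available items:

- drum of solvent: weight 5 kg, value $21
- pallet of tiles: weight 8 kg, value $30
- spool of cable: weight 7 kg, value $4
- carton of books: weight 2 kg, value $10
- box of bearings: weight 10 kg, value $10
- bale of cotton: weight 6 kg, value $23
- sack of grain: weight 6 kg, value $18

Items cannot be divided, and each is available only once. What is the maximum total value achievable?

Check high-value combinations within 12 kg:
- drum of solvent+bale of cotton: weight 5+6=11, value 21+23=44
- bale of cotton+sack of grain: weight 6+6=12, value 23+18=41
- pallet of tiles+carton of books: weight 8+2=10, value 30+10=40
- drum of solvent+sack of grain: weight 5+6=11, value 21+18=39
Best: $44.

$44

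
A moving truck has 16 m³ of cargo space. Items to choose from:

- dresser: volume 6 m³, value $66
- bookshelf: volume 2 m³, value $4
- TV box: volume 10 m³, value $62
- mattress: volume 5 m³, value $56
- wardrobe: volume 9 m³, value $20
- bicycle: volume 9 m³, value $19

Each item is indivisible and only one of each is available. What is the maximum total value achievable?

$128

Check high-value combinations within 16 m³:
- dresser+TV box: volume 6+10=16, value 66+62=128
- dresser+bookshelf+mattress: volume 6+2+5=13, value 66+4+56=126
- dresser+mattress: volume 6+5=11, value 66+56=122
- TV box+mattress: volume 10+5=15, value 62+56=118
- dresser+wardrobe: volume 6+9=15, value 66+20=86
Best: $128.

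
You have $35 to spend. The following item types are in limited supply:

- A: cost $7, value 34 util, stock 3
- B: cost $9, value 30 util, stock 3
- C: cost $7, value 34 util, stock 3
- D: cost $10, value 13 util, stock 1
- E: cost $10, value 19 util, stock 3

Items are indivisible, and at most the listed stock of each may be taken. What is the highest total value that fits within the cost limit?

170 util

Best selections within cost 35 and stock limits:
- 2×A + 3×C: cost 35, value 170
- 3×A + 2×C: cost 35, value 170
- 1×A + 3×C: cost 28, value 136
- 2×A + 2×C: cost 28, value 136
Best: 170 util.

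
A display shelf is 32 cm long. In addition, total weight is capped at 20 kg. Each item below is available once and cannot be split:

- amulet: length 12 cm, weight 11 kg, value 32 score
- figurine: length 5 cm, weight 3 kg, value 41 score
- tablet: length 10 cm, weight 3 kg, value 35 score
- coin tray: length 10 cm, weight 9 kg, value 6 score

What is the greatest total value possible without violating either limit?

108 score

Feasible sets respecting both limits:
- amulet+figurine+tablet: length 27, weight 17, value 108
- figurine+tablet+coin tray: length 25, weight 15, value 82
- figurine+tablet: length 15, weight 6, value 76
Best: 108 score.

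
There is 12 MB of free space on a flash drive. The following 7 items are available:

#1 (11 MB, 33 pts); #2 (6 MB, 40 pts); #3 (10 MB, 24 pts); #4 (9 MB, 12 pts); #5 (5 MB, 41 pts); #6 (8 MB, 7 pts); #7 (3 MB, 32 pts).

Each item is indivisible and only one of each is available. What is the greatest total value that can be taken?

This is a 0/1 knapsack; check combinations near the capacity.
- #2+#5: size 6+5=11, value 40+41=81
- #5+#7: size 5+3=8, value 41+32=73
- #2+#7: size 6+3=9, value 40+32=72
- #4+#7: size 9+3=12, value 12+32=44
Best: 81 pts.

81 pts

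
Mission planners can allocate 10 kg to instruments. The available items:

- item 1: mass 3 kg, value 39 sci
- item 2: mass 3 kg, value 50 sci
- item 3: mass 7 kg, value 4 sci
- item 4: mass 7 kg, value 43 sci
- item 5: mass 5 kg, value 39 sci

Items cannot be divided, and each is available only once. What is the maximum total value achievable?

93 sci

Check high-value combinations within 10 kg:
- item 2+item 4: mass 3+7=10, value 50+43=93
- item 1+item 2: mass 3+3=6, value 39+50=89
- item 2+item 5: mass 3+5=8, value 50+39=89
- item 1+item 4: mass 3+7=10, value 39+43=82
- item 1+item 5: mass 3+5=8, value 39+39=78
Best: 93 sci.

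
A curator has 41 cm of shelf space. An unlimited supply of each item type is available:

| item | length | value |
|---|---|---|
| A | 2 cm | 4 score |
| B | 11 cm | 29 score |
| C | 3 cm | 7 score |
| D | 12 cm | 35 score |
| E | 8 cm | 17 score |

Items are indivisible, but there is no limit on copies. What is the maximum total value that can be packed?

Best value-per-unit is D at 35/12; filling with it alone gives 3×35 = 105.
Optimal mix: 1×A + 1×C + 3×D → length 41, value 116.

116 score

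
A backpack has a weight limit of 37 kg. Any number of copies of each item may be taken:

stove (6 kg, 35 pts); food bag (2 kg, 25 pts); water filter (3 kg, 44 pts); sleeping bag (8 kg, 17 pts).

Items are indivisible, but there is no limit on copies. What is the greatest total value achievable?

534 pts

Best value-per-unit is water filter at 44/3; filling with it alone gives 12×44 = 528.
Optimal mix: 2×food bag + 11×water filter → weight 37, value 534.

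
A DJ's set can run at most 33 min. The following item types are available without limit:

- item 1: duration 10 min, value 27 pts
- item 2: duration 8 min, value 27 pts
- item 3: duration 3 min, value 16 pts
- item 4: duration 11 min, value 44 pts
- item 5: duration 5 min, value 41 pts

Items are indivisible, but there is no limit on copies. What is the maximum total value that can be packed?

262 pts

Best value-per-unit is item 5 at 41/5; filling with it alone gives 6×41 = 246.
Optimal mix: 1×item 3 + 6×item 5 → duration 33, value 262.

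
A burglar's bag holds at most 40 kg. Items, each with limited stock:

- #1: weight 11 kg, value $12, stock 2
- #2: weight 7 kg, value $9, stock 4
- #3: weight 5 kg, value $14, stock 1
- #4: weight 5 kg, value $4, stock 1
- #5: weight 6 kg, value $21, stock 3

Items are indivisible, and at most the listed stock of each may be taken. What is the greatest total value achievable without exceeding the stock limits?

$95

Top feasible selections:
- 2×#2 + 1×#3 + 3×#5: weight 37, value 95
- 1×#1 + 1×#3 + 1×#4 + 3×#5: weight 39, value 93
- 1×#2 + 1×#3 + 1×#4 + 3×#5: weight 35, value 90
Best: $95.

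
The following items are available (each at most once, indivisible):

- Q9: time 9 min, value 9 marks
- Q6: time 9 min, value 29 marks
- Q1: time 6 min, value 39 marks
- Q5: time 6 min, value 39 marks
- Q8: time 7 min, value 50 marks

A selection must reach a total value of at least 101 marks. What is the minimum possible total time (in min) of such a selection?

19

Subsets with value ≥ 101, sorted by total time:
- Q1+Q5+Q8: time 19, value 128
- Q6+Q1+Q5: time 21, value 107
- Q6+Q1+Q8: time 22, value 118
- Q6+Q5+Q8: time 22, value 118
Minimum time: 19 min.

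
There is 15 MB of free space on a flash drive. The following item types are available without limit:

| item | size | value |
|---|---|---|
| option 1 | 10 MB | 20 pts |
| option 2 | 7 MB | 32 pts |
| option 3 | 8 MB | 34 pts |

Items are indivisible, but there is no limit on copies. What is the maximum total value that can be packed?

66 pts

Best value-per-unit is option 2 at 32/7; filling with it alone gives 2×32 = 64.
Optimal mix: 1×option 2 + 1×option 3 → size 15, value 66.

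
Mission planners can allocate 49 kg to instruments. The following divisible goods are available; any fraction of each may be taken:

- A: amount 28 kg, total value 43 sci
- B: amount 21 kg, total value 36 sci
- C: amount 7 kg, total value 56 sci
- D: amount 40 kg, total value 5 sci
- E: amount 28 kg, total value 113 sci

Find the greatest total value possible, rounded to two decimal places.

Take in order of value per unit:
- C (56/7 per unit): all 7 → value 56, running total 56.00
- E (113/28 per unit): all 28 → value 113, running total 169.00
- B (36/21 per unit): 14 of 21 → value 14×36/21 = 24.0000, running total 193.00
Total 193.00.

193.00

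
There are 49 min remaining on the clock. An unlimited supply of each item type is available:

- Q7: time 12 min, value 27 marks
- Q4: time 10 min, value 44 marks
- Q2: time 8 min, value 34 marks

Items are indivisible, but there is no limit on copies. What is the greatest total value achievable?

210 marks

Best value-per-unit is Q4 at 44/10; filling with it alone gives 4×44 = 176.
Optimal mix: 4×Q4 + 1×Q2 → time 48, value 210.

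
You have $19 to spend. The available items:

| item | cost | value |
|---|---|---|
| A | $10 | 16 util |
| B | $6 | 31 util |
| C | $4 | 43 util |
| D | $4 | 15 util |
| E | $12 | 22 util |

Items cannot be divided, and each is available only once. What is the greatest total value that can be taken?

89 util

Check high-value combinations within $19:
- B+C+D: cost 6+4+4=14, value 31+43+15=89
- B+C: cost 6+4=10, value 31+43=74
- A+C+D: cost 10+4+4=18, value 16+43+15=74
- C+E: cost 4+12=16, value 43+22=65
- A+C: cost 10+4=14, value 16+43=59
Best: 89 util.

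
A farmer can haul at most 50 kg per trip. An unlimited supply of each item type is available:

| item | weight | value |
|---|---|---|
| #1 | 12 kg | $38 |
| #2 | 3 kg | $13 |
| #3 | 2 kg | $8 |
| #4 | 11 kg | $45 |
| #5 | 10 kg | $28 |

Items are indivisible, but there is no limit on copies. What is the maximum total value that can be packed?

Best value-per-unit is #2 at 13/3; filling with it alone gives 16×13 = 208.
Optimal mix: 16×#2 + 1×#3 → weight 50, value 216.

$216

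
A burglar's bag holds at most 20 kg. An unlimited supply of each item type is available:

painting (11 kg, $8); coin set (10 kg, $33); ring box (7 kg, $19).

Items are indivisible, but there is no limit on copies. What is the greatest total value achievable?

Best value-per-unit is coin set at 33/10, and filling with it alone uses weight 2×10=20. No mix of the others beats 2×33 = 66.

$66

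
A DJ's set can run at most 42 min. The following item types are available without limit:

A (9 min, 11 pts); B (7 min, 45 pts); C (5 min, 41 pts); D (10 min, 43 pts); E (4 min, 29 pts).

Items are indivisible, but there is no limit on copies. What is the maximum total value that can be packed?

333 pts

Best value-per-unit is C at 41/5; filling with it alone gives 8×41 = 328.
Optimal mix: 6×C + 3×E → duration 42, value 333.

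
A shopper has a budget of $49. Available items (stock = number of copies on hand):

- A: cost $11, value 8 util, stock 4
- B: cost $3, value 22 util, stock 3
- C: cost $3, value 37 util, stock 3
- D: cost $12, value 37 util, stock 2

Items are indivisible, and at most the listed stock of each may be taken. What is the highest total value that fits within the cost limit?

251 util

Best selections within cost 49 and stock limits:
- 3×B + 3×C + 2×D: cost 42, value 251
- 2×B + 3×C + 2×D: cost 39, value 229
Best: 251 util.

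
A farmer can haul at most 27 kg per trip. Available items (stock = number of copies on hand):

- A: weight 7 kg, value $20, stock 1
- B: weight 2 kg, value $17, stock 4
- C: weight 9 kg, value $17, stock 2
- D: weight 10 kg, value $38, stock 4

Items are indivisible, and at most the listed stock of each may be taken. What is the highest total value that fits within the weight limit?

$127

Best selections within weight 27 and stock limits:
- 3×B + 2×D: weight 26, value 127
- 1×A + 4×B + 1×D: weight 25, value 126
- 4×B + 1×C + 1×D: weight 27, value 123
- 2×B + 2×D: weight 24, value 110
Best: $127.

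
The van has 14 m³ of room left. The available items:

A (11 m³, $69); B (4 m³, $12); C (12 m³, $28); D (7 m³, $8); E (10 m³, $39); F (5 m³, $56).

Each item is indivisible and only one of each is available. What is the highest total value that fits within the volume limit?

$69

Check high-value combinations within 14 m³:
- A: volume 11, value 69
- B+F: volume 4+5=9, value 12+56=68
- D+F: volume 7+5=12, value 8+56=64
- F: volume 5, value 56
- B+E: volume 4+10=14, value 12+39=51
Best: $69.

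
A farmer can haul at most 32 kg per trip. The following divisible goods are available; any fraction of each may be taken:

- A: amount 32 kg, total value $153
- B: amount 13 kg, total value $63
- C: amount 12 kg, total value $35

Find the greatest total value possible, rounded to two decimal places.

153.84

Take in order of value per unit:
- B (63/13 per unit): all 13 → value 63, running total 63.00
- A (153/32 per unit): 19 of 32 → value 19×153/32 = 90.8438, running total 153.84
Total 153.84.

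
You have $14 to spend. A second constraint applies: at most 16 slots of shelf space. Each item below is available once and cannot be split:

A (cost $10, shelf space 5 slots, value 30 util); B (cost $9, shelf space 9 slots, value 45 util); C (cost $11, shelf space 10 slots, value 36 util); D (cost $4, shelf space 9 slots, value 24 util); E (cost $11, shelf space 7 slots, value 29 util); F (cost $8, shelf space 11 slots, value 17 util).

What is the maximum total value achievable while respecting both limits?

Feasible sets respecting both limits:
- A+D: cost 14, shelf space 14, value 54
- B: cost 9, shelf space 9, value 45
- C: cost 11, shelf space 10, value 36
Best: 54 util.

54 util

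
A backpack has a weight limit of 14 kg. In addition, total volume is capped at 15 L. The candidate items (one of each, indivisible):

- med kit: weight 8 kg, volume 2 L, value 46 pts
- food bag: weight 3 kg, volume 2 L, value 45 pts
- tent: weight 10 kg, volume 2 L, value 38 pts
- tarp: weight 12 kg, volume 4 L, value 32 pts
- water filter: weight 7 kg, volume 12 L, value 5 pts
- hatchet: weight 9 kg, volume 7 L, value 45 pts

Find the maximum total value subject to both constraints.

Feasible sets respecting both limits:
- med kit+food bag: weight 11, volume 4, value 91
- food bag+hatchet: weight 12, volume 9, value 90
- food bag+tent: weight 13, volume 4, value 83
- food bag+water filter: weight 10, volume 14, value 50
Best: 91 pts.

91 pts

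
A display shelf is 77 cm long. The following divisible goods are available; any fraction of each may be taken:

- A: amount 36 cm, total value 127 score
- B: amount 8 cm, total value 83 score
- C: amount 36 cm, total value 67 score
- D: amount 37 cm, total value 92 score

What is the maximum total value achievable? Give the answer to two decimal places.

Take in order of value per unit:
- B (83/8 per unit): all 8 → value 83, running total 83.00
- A (127/36 per unit): all 36 → value 127, running total 210.00
- D (92/37 per unit): 33 of 37 → value 33×92/37 = 82.0541, running total 292.05
Total 292.05.

292.05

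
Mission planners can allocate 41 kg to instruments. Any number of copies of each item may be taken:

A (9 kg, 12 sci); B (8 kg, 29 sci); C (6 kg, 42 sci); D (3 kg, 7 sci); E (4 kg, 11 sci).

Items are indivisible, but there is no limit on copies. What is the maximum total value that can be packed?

263 sci

Best value-per-unit is C at 42/6; filling with it alone gives 6×42 = 252.
Optimal mix: 6×C + 1×E → mass 40, value 263.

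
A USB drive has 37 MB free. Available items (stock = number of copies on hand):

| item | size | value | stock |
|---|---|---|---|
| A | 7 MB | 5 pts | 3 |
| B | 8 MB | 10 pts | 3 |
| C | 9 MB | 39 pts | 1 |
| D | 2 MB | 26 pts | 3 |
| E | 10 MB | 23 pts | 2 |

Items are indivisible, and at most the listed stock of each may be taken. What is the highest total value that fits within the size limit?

Best selections within size 37 and stock limits:
- 1×C + 3×D + 2×E: size 35, value 163
- 1×B + 1×C + 3×D + 1×E: size 33, value 150
Best: 163 pts.

163 pts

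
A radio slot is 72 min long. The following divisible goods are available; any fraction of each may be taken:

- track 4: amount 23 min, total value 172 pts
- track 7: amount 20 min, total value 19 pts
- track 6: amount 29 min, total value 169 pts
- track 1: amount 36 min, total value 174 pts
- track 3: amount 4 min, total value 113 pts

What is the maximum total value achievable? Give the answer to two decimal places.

531.33

Take in order of value per unit:
- track 3 (113/4 per unit): all 4 → value 113, running total 113.00
- track 4 (172/23 per unit): all 23 → value 172, running total 285.00
- track 6 (169/29 per unit): all 29 → value 169, running total 454.00
- track 1 (174/36 per unit): 16 of 36 → value 16×174/36 = 77.3333, running total 531.33
Total 531.33.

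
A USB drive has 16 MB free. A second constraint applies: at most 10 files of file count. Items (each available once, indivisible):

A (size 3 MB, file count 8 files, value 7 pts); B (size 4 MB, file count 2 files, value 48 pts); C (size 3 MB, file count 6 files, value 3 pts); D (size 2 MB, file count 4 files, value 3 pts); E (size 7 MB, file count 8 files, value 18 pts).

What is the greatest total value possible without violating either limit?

66 pts

Feasible sets respecting both limits:
- B+E: size 11, file count 10, value 66
- A+B: size 7, file count 10, value 55
- B+C: size 7, file count 8, value 51
- B+D: size 6, file count 6, value 51
Best: 66 pts.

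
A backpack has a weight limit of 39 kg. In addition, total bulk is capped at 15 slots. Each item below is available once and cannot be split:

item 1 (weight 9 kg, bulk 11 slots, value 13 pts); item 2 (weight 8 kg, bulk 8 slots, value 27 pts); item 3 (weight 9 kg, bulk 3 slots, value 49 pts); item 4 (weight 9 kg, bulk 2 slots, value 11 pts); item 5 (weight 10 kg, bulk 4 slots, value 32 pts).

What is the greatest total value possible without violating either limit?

108 pts

Feasible sets respecting both limits:
- item 2+item 3+item 5: weight 27, bulk 15, value 108
- item 3+item 4+item 5: weight 28, bulk 9, value 92
- item 2+item 3+item 4: weight 26, bulk 13, value 87
- item 3+item 5: weight 19, bulk 7, value 81
Best: 108 pts.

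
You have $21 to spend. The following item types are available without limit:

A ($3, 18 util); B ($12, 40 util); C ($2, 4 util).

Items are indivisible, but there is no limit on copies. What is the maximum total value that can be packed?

126 util

Best value-per-unit is A at 18/3, and filling with it alone uses cost 7×3=21. No mix of the others beats 7×18 = 126.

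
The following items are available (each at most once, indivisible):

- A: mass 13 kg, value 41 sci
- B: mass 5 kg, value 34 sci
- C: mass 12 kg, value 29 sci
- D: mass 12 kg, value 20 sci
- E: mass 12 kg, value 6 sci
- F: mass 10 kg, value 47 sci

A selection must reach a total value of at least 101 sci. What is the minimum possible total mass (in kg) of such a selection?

Subsets with value ≥ 101, sorted by total mass:
- B+C+F: mass 27, value 110
- B+D+F: mass 27, value 101
- A+B+F: mass 28, value 122
Minimum mass: 27 kg.

27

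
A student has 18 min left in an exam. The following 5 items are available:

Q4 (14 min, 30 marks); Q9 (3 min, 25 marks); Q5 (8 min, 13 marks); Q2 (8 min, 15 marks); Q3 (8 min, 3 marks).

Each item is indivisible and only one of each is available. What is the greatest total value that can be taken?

55 marks

Check high-value combinations within 18 min:
- Q4+Q9: time 14+3=17, value 30+25=55
- Q9+Q2: time 3+8=11, value 25+15=40
- Q9+Q5: time 3+8=11, value 25+13=38
- Q4: time 14, value 30
Best: 55 marks.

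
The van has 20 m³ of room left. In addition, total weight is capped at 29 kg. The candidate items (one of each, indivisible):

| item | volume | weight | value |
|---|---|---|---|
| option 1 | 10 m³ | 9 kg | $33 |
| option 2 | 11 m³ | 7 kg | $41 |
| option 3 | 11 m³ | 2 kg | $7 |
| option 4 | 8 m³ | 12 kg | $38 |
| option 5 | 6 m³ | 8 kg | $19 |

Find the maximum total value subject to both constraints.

Feasible sets respecting both limits:
- option 2+option 4: volume 19, weight 19, value 79
- option 1+option 4: volume 18, weight 21, value 71
- option 2+option 5: volume 17, weight 15, value 60
Best: $79.

$79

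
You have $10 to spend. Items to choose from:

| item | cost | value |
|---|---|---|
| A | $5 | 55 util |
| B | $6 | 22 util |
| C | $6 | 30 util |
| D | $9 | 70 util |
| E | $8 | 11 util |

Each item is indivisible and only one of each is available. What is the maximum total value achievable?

Check high-value combinations within $10:
- D: cost 9, value 70
- A: cost 5, value 55
- C: cost 6, value 30
- B: cost 6, value 22
- E: cost 8, value 11
Best: 70 util.

70 util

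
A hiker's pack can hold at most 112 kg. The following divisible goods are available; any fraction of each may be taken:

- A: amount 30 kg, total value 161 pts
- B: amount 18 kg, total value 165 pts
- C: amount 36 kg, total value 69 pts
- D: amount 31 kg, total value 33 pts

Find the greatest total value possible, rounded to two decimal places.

Take in order of value per unit:
- B (165/18 per unit): all 18 → value 165, running total 165.00
- A (161/30 per unit): all 30 → value 161, running total 326.00
- C (69/36 per unit): all 36 → value 69, running total 395.00
- D (33/31 per unit): 28 of 31 → value 28×33/31 = 29.8065, running total 424.81
Total 424.81.

424.81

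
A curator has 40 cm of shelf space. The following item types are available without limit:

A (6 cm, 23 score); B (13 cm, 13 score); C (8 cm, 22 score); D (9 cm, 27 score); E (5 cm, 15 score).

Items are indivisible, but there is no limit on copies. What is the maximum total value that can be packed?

145 score

Best value-per-unit is A at 23/6; filling with it alone gives 6×23 = 138.
Optimal mix: 5×A + 2×E → length 40, value 145.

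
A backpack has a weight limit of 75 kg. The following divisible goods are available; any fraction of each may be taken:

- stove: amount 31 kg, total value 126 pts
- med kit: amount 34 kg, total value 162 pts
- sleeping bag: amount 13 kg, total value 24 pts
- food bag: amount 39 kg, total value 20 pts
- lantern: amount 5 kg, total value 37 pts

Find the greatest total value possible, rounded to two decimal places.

Take in order of value per unit:
- lantern (37/5 per unit): all 5 → value 37, running total 37.00
- med kit (162/34 per unit): all 34 → value 162, running total 199.00
- stove (126/31 per unit): all 31 → value 126, running total 325.00
- sleeping bag (24/13 per unit): 5 of 13 → value 5×24/13 = 9.2308, running total 334.23
Total 334.23.

334.23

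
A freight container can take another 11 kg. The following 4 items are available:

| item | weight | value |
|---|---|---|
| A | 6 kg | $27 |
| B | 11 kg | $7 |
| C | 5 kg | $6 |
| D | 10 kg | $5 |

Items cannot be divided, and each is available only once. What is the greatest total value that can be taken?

This is a 0/1 knapsack; check combinations near the capacity.
- A+C: weight 6+5=11, value 27+6=33
- A: weight 6, value 27
- B: weight 11, value 7
- C: weight 5, value 6
- D: weight 10, value 5
Best: $33.

$33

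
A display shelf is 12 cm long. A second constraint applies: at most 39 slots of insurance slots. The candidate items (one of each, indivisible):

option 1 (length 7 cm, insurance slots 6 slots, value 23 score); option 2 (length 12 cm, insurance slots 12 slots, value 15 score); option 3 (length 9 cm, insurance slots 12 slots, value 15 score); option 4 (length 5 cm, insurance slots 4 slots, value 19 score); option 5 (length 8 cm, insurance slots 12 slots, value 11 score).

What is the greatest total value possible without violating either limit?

42 score

Feasible sets respecting both limits:
- option 1+option 4: length 12, insurance slots 10, value 42
- option 1: length 7, insurance slots 6, value 23
- option 4: length 5, insurance slots 4, value 19
- option 2: length 12, insurance slots 12, value 15
Best: 42 score.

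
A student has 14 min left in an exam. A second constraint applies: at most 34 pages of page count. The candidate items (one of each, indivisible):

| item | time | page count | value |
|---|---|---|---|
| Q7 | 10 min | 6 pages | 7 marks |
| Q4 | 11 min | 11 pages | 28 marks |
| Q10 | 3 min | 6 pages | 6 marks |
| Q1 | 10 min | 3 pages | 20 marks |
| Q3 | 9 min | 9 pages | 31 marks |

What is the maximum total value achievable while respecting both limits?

37 marks

Feasible sets respecting both limits:
- Q10+Q3: time 12, page count 15, value 37
- Q4+Q10: time 14, page count 17, value 34
- Q3: time 9, page count 9, value 31
Best: 37 marks.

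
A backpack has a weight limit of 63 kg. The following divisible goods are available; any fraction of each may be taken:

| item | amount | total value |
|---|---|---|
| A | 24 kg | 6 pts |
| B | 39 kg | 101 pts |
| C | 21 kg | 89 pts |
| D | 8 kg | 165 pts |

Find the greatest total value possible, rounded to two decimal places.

342.05

Take in order of value per unit:
- D (165/8 per unit): all 8 → value 165, running total 165.00
- C (89/21 per unit): all 21 → value 89, running total 254.00
- B (101/39 per unit): 34 of 39 → value 34×101/39 = 88.0513, running total 342.05
Total 342.05.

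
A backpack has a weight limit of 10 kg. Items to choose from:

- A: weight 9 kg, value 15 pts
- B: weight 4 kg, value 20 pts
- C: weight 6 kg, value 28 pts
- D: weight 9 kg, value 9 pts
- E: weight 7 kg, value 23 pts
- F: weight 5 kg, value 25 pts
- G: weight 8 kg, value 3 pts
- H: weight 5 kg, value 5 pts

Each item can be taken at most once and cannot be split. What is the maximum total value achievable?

48 pts

This is a 0/1 knapsack; check combinations near the capacity.
- B+C: weight 4+6=10, value 20+28=48
- B+F: weight 4+5=9, value 20+25=45
- F+H: weight 5+5=10, value 25+5=30
- C: weight 6, value 28
Best: 48 pts.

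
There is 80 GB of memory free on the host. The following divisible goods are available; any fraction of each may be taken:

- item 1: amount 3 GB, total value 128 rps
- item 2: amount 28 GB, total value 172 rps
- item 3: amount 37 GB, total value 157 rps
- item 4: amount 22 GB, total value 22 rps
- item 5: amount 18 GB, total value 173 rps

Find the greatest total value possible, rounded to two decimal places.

Take in order of value per unit:
- item 1 (128/3 per unit): all 3 → value 128, running total 128.00
- item 5 (173/18 per unit): all 18 → value 173, running total 301.00
- item 2 (172/28 per unit): all 28 → value 172, running total 473.00
- item 3 (157/37 per unit): 31 of 37 → value 31×157/37 = 131.5405, running total 604.54
Total 604.54.

604.54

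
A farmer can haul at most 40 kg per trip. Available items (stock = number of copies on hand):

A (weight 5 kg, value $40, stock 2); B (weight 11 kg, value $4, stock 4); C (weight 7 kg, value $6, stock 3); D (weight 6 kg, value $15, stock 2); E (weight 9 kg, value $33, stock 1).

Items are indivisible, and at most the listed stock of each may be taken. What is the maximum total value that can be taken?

$149

Top feasible selections:
- 2×A + 1×C + 2×D + 1×E: weight 38, value 149
- 2×A + 2×D + 1×E: weight 31, value 143
- 2×A + 2×C + 1×D + 1×E: weight 39, value 140
- 2×A + 1×C + 1×D + 1×E: weight 32, value 134
Best: $149.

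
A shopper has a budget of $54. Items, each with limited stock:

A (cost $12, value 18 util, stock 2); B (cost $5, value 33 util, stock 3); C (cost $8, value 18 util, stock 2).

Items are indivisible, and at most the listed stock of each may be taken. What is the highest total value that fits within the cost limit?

Best selections within cost 54 and stock limits:
- 1×A + 3×B + 2×C: cost 43, value 153
- 2×A + 3×B + 1×C: cost 47, value 153
- 2×A + 2×B + 2×C: cost 50, value 138
Best: 153 util.

153 util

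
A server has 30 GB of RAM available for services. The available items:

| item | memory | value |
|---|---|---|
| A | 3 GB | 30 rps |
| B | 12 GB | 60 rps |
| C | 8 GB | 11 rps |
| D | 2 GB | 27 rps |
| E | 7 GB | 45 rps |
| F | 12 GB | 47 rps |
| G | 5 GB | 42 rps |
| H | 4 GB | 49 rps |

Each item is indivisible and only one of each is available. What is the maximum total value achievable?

Check high-value combinations within 30 GB:
- B+D+E+G+H: memory 12+2+7+5+4=30, value 60+27+45+42+49=223
- A+B+D+E+H: memory 3+12+2+7+4=28, value 30+60+27+45+49=211
- D+E+F+G+H: memory 2+7+12+5+4=30, value 27+45+47+42+49=210
- A+B+D+G+H: memory 3+12+2+5+4=26, value 30+60+27+42+49=208
- A+B+D+E+G: memory 3+12+2+7+5=29, value 30+60+27+45+42=204
Best: 223 rps.

223 rps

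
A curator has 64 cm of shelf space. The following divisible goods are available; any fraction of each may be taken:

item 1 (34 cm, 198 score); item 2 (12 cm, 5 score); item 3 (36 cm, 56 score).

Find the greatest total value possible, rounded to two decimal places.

244.67

Take in order of value per unit:
- item 1 (198/34 per unit): all 34 → value 198, running total 198.00
- item 3 (56/36 per unit): 30 of 36 → value 30×56/36 = 46.6667, running total 244.67
Total 244.67.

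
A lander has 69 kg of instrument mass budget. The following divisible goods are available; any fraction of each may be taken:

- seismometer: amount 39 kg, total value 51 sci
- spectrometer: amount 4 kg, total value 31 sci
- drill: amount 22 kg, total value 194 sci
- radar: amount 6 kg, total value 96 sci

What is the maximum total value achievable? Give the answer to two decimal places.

369.38

Take in order of value per unit:
- radar (96/6 per unit): all 6 → value 96, running total 96.00
- drill (194/22 per unit): all 22 → value 194, running total 290.00
- spectrometer (31/4 per unit): all 4 → value 31, running total 321.00
- seismometer (51/39 per unit): 37 of 39 → value 37×51/39 = 48.3846, running total 369.38
Total 369.38.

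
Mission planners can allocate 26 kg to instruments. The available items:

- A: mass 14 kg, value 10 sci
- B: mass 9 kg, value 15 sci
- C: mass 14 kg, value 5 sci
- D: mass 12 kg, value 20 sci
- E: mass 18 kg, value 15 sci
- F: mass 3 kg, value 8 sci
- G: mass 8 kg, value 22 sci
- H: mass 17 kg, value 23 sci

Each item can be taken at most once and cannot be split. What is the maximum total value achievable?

50 sci

Check high-value combinations within 26 kg:
- D+F+G: mass 12+3+8=23, value 20+8+22=50
- B+F+G: mass 9+3+8=20, value 15+8+22=45
- G+H: mass 8+17=25, value 22+23=45
Best: 50 sci.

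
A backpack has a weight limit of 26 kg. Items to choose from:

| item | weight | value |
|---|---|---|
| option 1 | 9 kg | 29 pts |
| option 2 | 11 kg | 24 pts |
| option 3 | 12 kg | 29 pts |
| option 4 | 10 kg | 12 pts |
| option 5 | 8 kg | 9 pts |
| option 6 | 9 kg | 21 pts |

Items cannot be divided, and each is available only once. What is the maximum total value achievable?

59 pts

Check high-value combinations within 26 kg:
- option 1+option 5+option 6: weight 9+8+9=26, value 29+9+21=59
- option 1+option 3: weight 9+12=21, value 29+29=58
- option 1+option 2: weight 9+11=20, value 29+24=53
Best: 59 pts.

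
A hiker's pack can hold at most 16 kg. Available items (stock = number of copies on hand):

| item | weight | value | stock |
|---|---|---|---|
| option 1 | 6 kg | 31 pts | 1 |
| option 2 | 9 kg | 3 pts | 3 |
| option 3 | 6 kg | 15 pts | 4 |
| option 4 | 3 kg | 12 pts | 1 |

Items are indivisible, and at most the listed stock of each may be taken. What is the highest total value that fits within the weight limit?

58 pts

Top feasible selections:
- 1×option 1 + 1×option 3 + 1×option 4: weight 15, value 58
- 1×option 1 + 1×option 3: weight 12, value 46
- 1×option 1 + 1×option 4: weight 9, value 43
Best: 58 pts.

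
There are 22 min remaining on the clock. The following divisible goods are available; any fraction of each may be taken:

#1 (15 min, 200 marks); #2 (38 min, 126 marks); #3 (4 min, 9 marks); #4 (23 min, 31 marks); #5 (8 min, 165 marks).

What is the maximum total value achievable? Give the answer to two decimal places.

Take in order of value per unit:
- #5 (165/8 per unit): all 8 → value 165, running total 165.00
- #1 (200/15 per unit): 14 of 15 → value 14×200/15 = 186.6667, running total 351.67
Total 351.67.

351.67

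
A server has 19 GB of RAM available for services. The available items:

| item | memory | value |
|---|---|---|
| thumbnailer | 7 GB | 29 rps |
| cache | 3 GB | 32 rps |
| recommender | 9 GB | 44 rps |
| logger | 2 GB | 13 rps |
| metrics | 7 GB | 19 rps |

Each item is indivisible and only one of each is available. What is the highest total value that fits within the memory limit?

Check high-value combinations within 19 GB:
- thumbnailer+cache+recommender: memory 7+3+9=19, value 29+32+44=105
- cache+recommender+metrics: memory 3+9+7=19, value 32+44+19=95
- thumbnailer+cache+logger+metrics: memory 7+3+2+7=19, value 29+32+13+19=93
- cache+recommender+logger: memory 3+9+2=14, value 32+44+13=89
- thumbnailer+recommender+logger: memory 7+9+2=18, value 29+44+13=86
Best: 105 rps.

105 rps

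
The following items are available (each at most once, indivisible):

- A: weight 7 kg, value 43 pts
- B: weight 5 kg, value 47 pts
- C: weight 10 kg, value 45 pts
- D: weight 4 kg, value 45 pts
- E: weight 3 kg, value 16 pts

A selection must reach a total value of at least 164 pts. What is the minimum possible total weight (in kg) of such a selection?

26

Subsets with value ≥ 164, sorted by total weight:
- A+B+C+D: weight 26, value 180
- A+B+C+D+E: weight 29, value 196
Minimum weight: 26 kg.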